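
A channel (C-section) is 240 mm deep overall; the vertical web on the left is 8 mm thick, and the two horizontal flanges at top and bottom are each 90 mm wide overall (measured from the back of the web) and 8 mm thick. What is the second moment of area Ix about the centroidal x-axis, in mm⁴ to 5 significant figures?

Split into non-overlapping primitives; take the origin at the lower-left of the bounding box.
Web: 8 × 240, A = 1 920 mm², y = 120 mm, Ī = 9 216 000 mm⁴.
Top flange (beyond web): 82 × 8, A = 656 mm², y = 236 mm, Ī = 3498.667 mm⁴.
Bottom flange (beyond web): 82 × 8, A = 656 mm², y = 4 mm, Ī = 3498.667 mm⁴.
By symmetry the centroid is at mid-height, ȳ = 120 mm.
Transfer each piece to the centroidal x-axis using Ī + A·d² with d = y − 120:
  web: d = 0 mm → contributes +9 216 000 mm⁴
  top flange (beyond web): d = 116 mm → contributes +8 830 635 mm⁴
  bottom flange (beyond web): d = -116 mm → contributes +8 830 635 mm⁴
Total I = 26 877 269 mm⁴.

Ix ≈ 2.6877 × 10⁷ mm⁴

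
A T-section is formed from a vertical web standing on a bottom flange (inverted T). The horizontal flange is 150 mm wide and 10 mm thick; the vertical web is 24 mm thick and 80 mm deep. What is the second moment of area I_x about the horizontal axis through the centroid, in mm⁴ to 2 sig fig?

Treat the section as a set of non-overlapping primitives; coordinates are from the bounding-box lower-left.
Flange: 150 × 10, A = 1 500 mm², y = 5 mm, Ī = 12 500 mm⁴.
Web: 24 × 80, A = 1 920 mm², y = 50 mm, Ī = 1 024 000 mm⁴.
Centroid: ȳ = ΣA·y / ΣA = 30.26 mm.
Transfer each piece to the horizontal axis through the centroid using Ī + A·d² with d = y − 30.26:
  flange: d = -25.26 mm → contributes +969 841 mm⁴
  web: d = 19.74 mm → contributes +1 771 922 mm⁴
Total I = 2 741 763 mm⁴.

I_x ≈ 2.7 × 10⁶ mm⁴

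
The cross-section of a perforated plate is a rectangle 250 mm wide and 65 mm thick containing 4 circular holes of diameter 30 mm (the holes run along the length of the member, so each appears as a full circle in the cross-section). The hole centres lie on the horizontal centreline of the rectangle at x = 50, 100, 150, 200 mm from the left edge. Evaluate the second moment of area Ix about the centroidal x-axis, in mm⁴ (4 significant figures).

Decompose the section into non-overlapping parts with the origin at the bottom-left of its bounding rectangle.
Plate: 250 × 65, A = 16 250 mm², y = 32.5 mm, Ī = 5 721 354 mm⁴.
Hole 1 (subtracted): ⌀30, A = 706.858 mm², y = 32.5 mm, Ī = 39760.8 mm⁴.
Hole 2 (subtracted): ⌀30, A = 706.858 mm², y = 32.5 mm, Ī = 39760.8 mm⁴.
Hole 3 (subtracted): ⌀30, A = 706.858 mm², y = 32.5 mm, Ī = 39760.8 mm⁴.
Hole 4 (subtracted): ⌀30, A = 706.858 mm², y = 32.5 mm, Ī = 39760.8 mm⁴.
By symmetry the centroid is at mid-height, ȳ = 32.5 mm.
All pieces are centred on the centroidal x-axis, so I = ΣĪ (holes subtracted) = 5 562 311 mm⁴.

Ix ≈ 5.562 × 10⁶ mm⁴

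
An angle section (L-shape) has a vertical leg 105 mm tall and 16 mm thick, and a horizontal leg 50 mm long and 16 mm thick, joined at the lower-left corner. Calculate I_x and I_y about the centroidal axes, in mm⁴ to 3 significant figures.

Split into non-overlapping primitives; take the origin at the lower-left of the bounding box.
Vertical leg: 16 × 105, A = 1 680 mm², y = 52.5 mm, Ī = 1 543 500 mm⁴.
Horizontal leg (remainder): 34 × 16, A = 544 mm², y = 8 mm, Ī = 11 605 mm⁴.
Centroid: ȳ = ΣA·y / ΣA = 41.615 mm.
Transfer each piece to the centroidal x-axis using Ī + A·d² with d = y − 41.615:
  vertical leg: d = 10.885 mm → contributes +1 742 548 mm⁴
  horizontal leg (remainder): d = -33.615 mm → contributes +626 312 mm⁴
Total I = 2 368 860 mm⁴.
For the y-axis: x̄ = 14.115 mm.
Repeating about the centroidal y-axis gives I_y = 345 080 mm⁴.

I_x ≈ 2.37 × 10⁶ mm⁴, I_y ≈ 3.45 × 10⁵ mm⁴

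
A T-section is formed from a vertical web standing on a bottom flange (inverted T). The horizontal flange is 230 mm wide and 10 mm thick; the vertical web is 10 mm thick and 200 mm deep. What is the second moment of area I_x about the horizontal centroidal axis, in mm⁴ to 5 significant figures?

Break the section into simple shapes (no overlaps), measuring from the bottom-left corner of the bounding box.
Flange: 230 × 10, A = 2 300 mm², y = 5 mm, Ī = 19166.67 mm⁴.
Web: 10 × 200, A = 2 000 mm², y = 110 mm, Ī = 6 666 667 mm⁴.
Centroid: ȳ = ΣA·y / ΣA = 53.83721 mm.
Transfer each piece to the horizontal centroidal axis using Ī + A·d² with d = y − 53.83721:
  flange: d = -48.83721 mm → contributes +5 504 835 mm⁴
  web: d = 56.16279 mm → contributes +12 975 185 mm⁴
Total I = 18 480 019 mm⁴.

I_x ≈ 1.8480 × 10⁷ mm⁴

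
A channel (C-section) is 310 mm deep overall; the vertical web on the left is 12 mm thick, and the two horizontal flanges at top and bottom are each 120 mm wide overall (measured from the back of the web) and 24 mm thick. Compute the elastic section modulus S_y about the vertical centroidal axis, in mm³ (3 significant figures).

S_y ≈ 1.63 × 10⁵ mm³

Break the section into simple shapes (no overlaps), measuring from the bottom-left corner of the bounding box.
Web: 12 × 310, A = 3 720 mm², x = 6 mm, Ī = 44 640 mm⁴.
Top flange (beyond web): 108 × 24, A = 2 592 mm², x = 66 mm, Ī = 2 519 424 mm⁴.
Bottom flange (beyond web): 108 × 24, A = 2 592 mm², x = 66 mm, Ī = 2 519 424 mm⁴.
Centroid: x̄ = ΣA·x / ΣA = 40.933 mm.
Transfer each piece to the vertical centroidal axis using Ī + A·d² with d = x − 40.933:
  web: d = -34.933 mm → contributes +4 584 110 mm⁴
  top flange (beyond web): d = 25.067 mm → contributes +4 148 169 mm⁴
  bottom flange (beyond web): d = 25.067 mm → contributes +4 148 169 mm⁴
Total I = 12 880 448 mm⁴.
Extreme fibre distance c = 79.067 mm; S = I/c = 162 905 mm³.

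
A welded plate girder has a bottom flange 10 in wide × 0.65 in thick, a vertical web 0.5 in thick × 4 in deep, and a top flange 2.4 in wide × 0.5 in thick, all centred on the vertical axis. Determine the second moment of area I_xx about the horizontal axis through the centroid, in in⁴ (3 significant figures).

Break the section into simple shapes (no overlaps), measuring from the bottom-left corner of the bounding box.
Bottom plate: 10 × 0.65, A = 6.5 in², y = 0.325 in, Ī = 0.22885 in⁴.
Web plate: 0.5 × 4, A = 2 in², y = 2.65 in, Ī = 2.6667 in⁴.
Top plate: 2.4 × 0.5, A = 1.2 in², y = 4.9 in, Ī = 0.025 in⁴.
Centroid: ȳ = ΣA·y / ΣA = 1.3704 in.
Transfer each piece to the horizontal axis through the centroid using Ī + A·d² with d = y − 1.3704:
  bottom plate: d = -1.0454 in → contributes +7.3319 in⁴
  web plate: d = 1.2796 in → contributes +5.9416 in⁴
  top plate: d = 3.5296 in → contributes +14.975 in⁴
Total I = 28.249 in⁴.

I_xx ≈ 28.2 in⁴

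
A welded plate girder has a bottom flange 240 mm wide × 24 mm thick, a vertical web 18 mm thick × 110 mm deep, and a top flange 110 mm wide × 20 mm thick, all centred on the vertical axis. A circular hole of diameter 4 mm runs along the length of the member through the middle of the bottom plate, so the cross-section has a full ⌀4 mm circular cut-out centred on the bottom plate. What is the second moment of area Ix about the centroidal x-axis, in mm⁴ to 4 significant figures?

Break the section into simple shapes (no overlaps), measuring from the bottom-left corner of the bounding box.
Bottom plate: 240 × 24, A = 5 760 mm², y = 12 mm, Ī = 276 480 mm⁴.
Web plate: 18 × 110, A = 1 980 mm², y = 79 mm, Ī = 1 996 500 mm⁴.
Top plate: 110 × 20, A = 2 200 mm², y = 144 mm, Ī = 73333.3 mm⁴.
Hole (subtracted): ⌀4, A = 12.5664 mm², y = 12 mm, Ī = 12.5664 mm⁴.
Centroid: ȳ = ΣA·y / ΣA = 54.6152 mm.
Transfer each piece to the centroidal x-axis using Ī + A·d² with d = y − 54.6152:
  bottom plate: d = -42.6152 mm → contributes +10 736 980 mm⁴
  web plate: d = 24.3848 mm → contributes +3 173 840 mm⁴
  top plate: d = 89.3848 mm → contributes +17 650 530 mm⁴
  hole: d = -42.6152 mm → contributes −22833.8 mm⁴
Total I = 31 538 516 mm⁴.

Ix ≈ 3.154 × 10⁷ mm⁴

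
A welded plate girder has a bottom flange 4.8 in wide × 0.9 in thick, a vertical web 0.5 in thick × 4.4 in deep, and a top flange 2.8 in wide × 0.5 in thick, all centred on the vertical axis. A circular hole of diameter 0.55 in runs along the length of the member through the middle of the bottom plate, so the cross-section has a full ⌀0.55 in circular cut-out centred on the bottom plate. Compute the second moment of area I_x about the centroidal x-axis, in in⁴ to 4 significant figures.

I_x ≈ 33.83 in⁴

Split into non-overlapping primitives; take the origin at the lower-left of the bounding box.
Bottom plate: 4.8 × 0.9, A = 4.32 in², y = 0.45 in, Ī = 0.2916 in⁴.
Web plate: 0.5 × 4.4, A = 2.2 in², y = 3.1 in, Ī = 3.54933 in⁴.
Top plate: 2.8 × 0.5, A = 1.4 in², y = 5.55 in, Ī = 0.0291667 in⁴.
Hole (subtracted): ⌀0.55, A = 0.237583 in², y = 0.45 in, Ī = 0.0044918 in⁴.
Centroid: ȳ = ΣA·y / ΣA = 2.13827 in.
Transfer each piece to the centroidal x-axis using Ī + A·d² with d = y − 2.13827:
  bottom plate: d = -1.68827 in → contributes +12.6047 in⁴
  web plate: d = 0.961729 in → contributes +5.58416 in⁴
  top plate: d = 3.41173 in → contributes +16.325 in⁴
  hole: d = -1.68827 in → contributes −0.681665 in⁴
Total I = 33.8322 in⁴.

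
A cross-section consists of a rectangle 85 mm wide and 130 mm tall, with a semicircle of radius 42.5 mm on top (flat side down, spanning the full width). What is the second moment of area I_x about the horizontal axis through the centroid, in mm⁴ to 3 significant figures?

Decompose the section into non-overlapping parts with the origin at the bottom-left of its bounding rectangle.
Rectangular body: 85 × 130, A = 11 050 mm², y = 65 mm, Ī = 15 562 083 mm⁴.
Semicircular cap: semicircle r = 42.5, A = 2837.3 mm², y = 148.04 mm, Ī = 358 086 mm⁴.
Centroid: ȳ = ΣA·y / ΣA = 81.965 mm.
Transfer each piece to the horizontal axis through the centroid using Ī + A·d² with d = y − 81.965:
  rectangular body: d = -16.965 mm → contributes +18 742 429 mm⁴
  semicircular cap: d = 66.072 mm → contributes +12 744 309 mm⁴
Total I = 31 486 738 mm⁴.

I_x ≈ 3.15 × 10⁷ mm⁴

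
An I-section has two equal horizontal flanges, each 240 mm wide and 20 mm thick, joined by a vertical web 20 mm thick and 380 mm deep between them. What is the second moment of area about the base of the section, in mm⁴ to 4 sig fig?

I_base ≈ 1.234 × 10⁹ mm⁴

Treat the section as a set of non-overlapping primitives; coordinates are from the bounding-box lower-left.
Bottom flange: 240 × 20, A = 4 800 mm², y = 10 mm, Ī = 160 000 mm⁴.
Web: 20 × 380, A = 7 600 mm², y = 210 mm, Ī = 91 453 333 mm⁴.
Top flange: 240 × 20, A = 4 800 mm², y = 410 mm, Ī = 160 000 mm⁴.
Transfer each piece to a horizontal axis along the bottom face using Ī + A·d² with d = y − 0:
  bottom flange: d = 10 mm → contributes +640 000 mm⁴
  web: d = 210 mm → contributes +426 613 333 mm⁴
  top flange: d = 410 mm → contributes +807 040 000 mm⁴
Total I = 1 234 293 333 mm⁴.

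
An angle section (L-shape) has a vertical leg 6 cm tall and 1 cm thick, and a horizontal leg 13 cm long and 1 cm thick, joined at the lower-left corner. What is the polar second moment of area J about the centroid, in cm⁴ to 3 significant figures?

J ≈ 358 cm⁴

Split into non-overlapping primitives; take the origin at the lower-left of the bounding box.
Vertical leg: 1 × 6, A = 6 cm², y = 3 cm, Ī = 18 cm⁴.
Horizontal leg (remainder): 12 × 1, A = 12 cm², y = 0.5 cm, Ī = 1 cm⁴.
Centroid: ȳ = ΣA·y / ΣA = 1.3333 cm.
Transfer each piece to the centroidal x-axis using Ī + A·d² with d = y − 1.3333:
  vertical leg: d = 1.6667 cm → contributes +34.667 cm⁴
  horizontal leg (remainder): d = -0.83333 cm → contributes +9.3333 cm⁴
Total I = 44 cm⁴.
For the y-axis: x̄ = 4.8333 cm.
Repeating about the centroidal y-axis gives I_y = 313.5 cm⁴.
Polar second moment: J = I_x + I_y = 357.5 cm⁴.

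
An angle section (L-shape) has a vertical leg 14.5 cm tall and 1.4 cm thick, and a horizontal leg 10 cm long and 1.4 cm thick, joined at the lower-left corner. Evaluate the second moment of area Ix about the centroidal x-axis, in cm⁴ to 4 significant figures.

Ix ≈ 681.9 cm⁴

Treat the section as a set of non-overlapping primitives; coordinates are from the bounding-box lower-left.
Vertical leg: 1.4 × 14.5, A = 20.3 cm², y = 7.25 cm, Ī = 355.673 cm⁴.
Horizontal leg (remainder): 8.6 × 1.4, A = 12.04 cm², y = 0.7 cm, Ī = 1.96653 cm⁴.
Centroid: ȳ = ΣA·y / ΣA = 4.81147 cm.
Transfer each piece to the centroidal x-axis using Ī + A·d² with d = y − 4.81147:
  vertical leg: d = 2.43853 cm → contributes +476.385 cm⁴
  horizontal leg (remainder): d = -4.11147 cm → contributes +205.493 cm⁴
Total I = 681.878 cm⁴.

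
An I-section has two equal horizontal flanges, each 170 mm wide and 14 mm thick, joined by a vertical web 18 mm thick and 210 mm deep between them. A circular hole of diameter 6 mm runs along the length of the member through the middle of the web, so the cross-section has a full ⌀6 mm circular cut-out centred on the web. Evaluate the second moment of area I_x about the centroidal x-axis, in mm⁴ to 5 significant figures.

Decompose the section into non-overlapping parts with the origin at the bottom-left of its bounding rectangle.
Bottom flange: 170 × 14, A = 2 380 mm², y = 7 mm, Ī = 38873.33 mm⁴.
Web: 18 × 210, A = 3 780 mm², y = 119 mm, Ī = 13 891 500 mm⁴.
Top flange: 170 × 14, A = 2 380 mm², y = 231 mm, Ī = 38873.33 mm⁴.
Hole (subtracted): ⌀6, A = 28.27433 mm², y = 119 mm, Ī = 63.61725 mm⁴.
By symmetry the centroid is at mid-height, ȳ = 119 mm.
Transfer each piece to the centroidal x-axis using Ī + A·d² with d = y − 119:
  bottom flange: d = -112 mm → contributes +29 893 593 mm⁴
  web: d = 0 mm → contributes +13 891 500 mm⁴
  top flange: d = 112 mm → contributes +29 893 593 mm⁴
  hole: d = 0 mm → contributes −63.61725 mm⁴
Total I = 73 678 623 mm⁴.

I_x ≈ 7.3679 × 10⁷ mm⁴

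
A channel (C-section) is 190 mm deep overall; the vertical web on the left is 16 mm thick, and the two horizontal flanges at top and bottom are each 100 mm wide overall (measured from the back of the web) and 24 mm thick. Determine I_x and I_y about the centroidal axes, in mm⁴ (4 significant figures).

Break the section into simple shapes (no overlaps), measuring from the bottom-left corner of the bounding box.
Web: 16 × 190, A = 3 040 mm², y = 95 mm, Ī = 9 145 333 mm⁴.
Top flange (beyond web): 84 × 24, A = 2 016 mm², y = 178 mm, Ī = 96 768 mm⁴.
Bottom flange (beyond web): 84 × 24, A = 2 016 mm², y = 12 mm, Ī = 96 768 mm⁴.
By symmetry the centroid is at mid-height, ȳ = 95 mm.
Transfer each piece to the centroidal x-axis using Ī + A·d² with d = y − 95:
  web: d = 0 mm → contributes +9 145 333 mm⁴
  top flange (beyond web): d = 83 mm → contributes +13 984 992 mm⁴
  bottom flange (beyond web): d = -83 mm → contributes +13 984 992 mm⁴
Total I = 37 115 317 mm⁴.
For the y-axis: x̄ = 36.5068 mm.
Repeating about the centroidal y-axis gives I_y = 6 768 701 mm⁴.

I_x ≈ 3.712 × 10⁷ mm⁴, I_y ≈ 6.769 × 10⁶ mm⁴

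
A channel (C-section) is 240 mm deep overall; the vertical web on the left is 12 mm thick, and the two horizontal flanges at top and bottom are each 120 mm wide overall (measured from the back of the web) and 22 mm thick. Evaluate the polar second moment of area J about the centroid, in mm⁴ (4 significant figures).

Break the section into simple shapes (no overlaps), measuring from the bottom-left corner of the bounding box.
Web: 12 × 240, A = 2 880 mm², y = 120 mm, Ī = 13 824 000 mm⁴.
Top flange (beyond web): 108 × 22, A = 2 376 mm², y = 229 mm, Ī = 95 832 mm⁴.
Bottom flange (beyond web): 108 × 22, A = 2 376 mm², y = 11 mm, Ī = 95 832 mm⁴.
By symmetry the centroid is at mid-height, ȳ = 120 mm.
Transfer each piece to the centroidal x-axis using Ī + A·d² with d = y − 120:
  web: d = 0 mm → contributes +13 824 000 mm⁴
  top flange (beyond web): d = 109 mm → contributes +28 325 088 mm⁴
  bottom flange (beyond web): d = -109 mm → contributes +28 325 088 mm⁴
Total I = 70 474 176 mm⁴.
For the y-axis: x̄ = 43.3585 mm.
Repeating about the centroidal y-axis gives I_y = 11 109 051 mm⁴.
Polar second moment: J = I_x + I_y = 81 583 227 mm⁴.

J ≈ 8.158 × 10⁷ mm⁴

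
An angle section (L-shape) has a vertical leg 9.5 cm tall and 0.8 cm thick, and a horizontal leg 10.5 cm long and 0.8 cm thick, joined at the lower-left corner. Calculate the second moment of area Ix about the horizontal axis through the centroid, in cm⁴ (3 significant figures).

Treat the section as a set of non-overlapping primitives; coordinates are from the bounding-box lower-left.
Vertical leg: 0.8 × 9.5, A = 7.6 cm², y = 4.75 cm, Ī = 57.158 cm⁴.
Horizontal leg (remainder): 9.7 × 0.8, A = 7.76 cm², y = 0.4 cm, Ī = 0.41387 cm⁴.
Centroid: ȳ = ΣA·y / ΣA = 2.5523 cm.
Transfer each piece to the horizontal axis through the centroid using Ī + A·d² with d = y − 2.5523:
  vertical leg: d = 2.1977 cm → contributes +93.864 cm⁴
  horizontal leg (remainder): d = -2.1523 cm → contributes +36.363 cm⁴
Total I = 130.23 cm⁴.

Ix ≈ 130 cm⁴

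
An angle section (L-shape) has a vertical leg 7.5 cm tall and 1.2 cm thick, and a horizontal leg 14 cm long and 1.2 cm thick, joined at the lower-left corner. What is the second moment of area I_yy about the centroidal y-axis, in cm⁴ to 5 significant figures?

I_yy ≈ 488.86 cm⁴

Split into non-overlapping primitives; take the origin at the lower-left of the bounding box.
Vertical leg: 1.2 × 7.5, A = 9 cm², x = 0.6 cm, Ī = 1.08 cm⁴.
Horizontal leg (remainder): 12.8 × 1.2, A = 15.36 cm², x = 7.6 cm, Ī = 209.7152 cm⁴.
Centroid: x̄ = ΣA·x / ΣA = 5.013793 cm.
Transfer each piece to the centroidal y-axis using Ī + A·d² with d = x − 5.013793:
  vertical leg: d = -4.413793 cm → contributes +176.4141 cm⁴
  horizontal leg (remainder): d = 2.586207 cm → contributes +312.45 cm⁴
Total I = 488.8642 cm⁴.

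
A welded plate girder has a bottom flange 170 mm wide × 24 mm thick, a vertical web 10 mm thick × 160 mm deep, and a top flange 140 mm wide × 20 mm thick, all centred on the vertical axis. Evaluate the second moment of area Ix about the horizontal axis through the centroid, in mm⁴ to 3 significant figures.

Ix ≈ 5.91 × 10⁷ mm⁴

Break the section into simple shapes (no overlaps), measuring from the bottom-left corner of the bounding box.
Bottom plate: 170 × 24, A = 4 080 mm², y = 12 mm, Ī = 195 840 mm⁴.
Web plate: 10 × 160, A = 1 600 mm², y = 104 mm, Ī = 3 413 333 mm⁴.
Top plate: 140 × 20, A = 2 800 mm², y = 194 mm, Ī = 93 333 mm⁴.
Centroid: ȳ = ΣA·y / ΣA = 89.453 mm.
Transfer each piece to the horizontal axis through the centroid using Ī + A·d² with d = y − 89.453:
  bottom plate: d = -77.453 mm → contributes +24 671 519 mm⁴
  web plate: d = 14.547 mm → contributes +3 751 926 mm⁴
  top plate: d = 104.55 mm → contributes +30 697 643 mm⁴
Total I = 59 121 088 mm⁴.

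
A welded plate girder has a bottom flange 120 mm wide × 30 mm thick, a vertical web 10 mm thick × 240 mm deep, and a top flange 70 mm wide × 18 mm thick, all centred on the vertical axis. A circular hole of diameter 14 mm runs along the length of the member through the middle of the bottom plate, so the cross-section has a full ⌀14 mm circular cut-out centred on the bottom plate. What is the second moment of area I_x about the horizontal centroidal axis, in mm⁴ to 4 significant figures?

I_x ≈ 8.270 × 10⁷ mm⁴

Split into non-overlapping primitives; take the origin at the lower-left of the bounding box.
Bottom plate: 120 × 30, A = 3 600 mm², y = 15 mm, Ī = 270 000 mm⁴.
Web plate: 10 × 240, A = 2 400 mm², y = 150 mm, Ī = 11 520 000 mm⁴.
Top plate: 70 × 18, A = 1 260 mm², y = 279 mm, Ī = 34 020 mm⁴.
Hole (subtracted): ⌀14, A = 153.938 mm², y = 15 mm, Ī = 1885.74 mm⁴.
Centroid: ȳ = ΣA·y / ΣA = 107.406 mm.
Transfer each piece to the horizontal centroidal axis using Ī + A·d² with d = y − 107.406:
  bottom plate: d = -92.4056 mm → contributes +31 009 669 mm⁴
  web plate: d = 42.5944 mm → contributes +15 874 277 mm⁴
  top plate: d = 171.594 mm → contributes +37 134 259 mm⁴
  hole: d = -92.4056 mm → contributes −1 316 331 mm⁴
Total I = 82 701 874 mm⁴.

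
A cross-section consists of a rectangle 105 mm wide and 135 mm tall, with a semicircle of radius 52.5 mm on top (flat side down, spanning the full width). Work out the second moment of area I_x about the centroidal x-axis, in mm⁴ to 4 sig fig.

Break the section into simple shapes (no overlaps), measuring from the bottom-left corner of the bounding box.
Rectangular body: 105 × 135, A = 14 175 mm², y = 67.5 mm, Ī = 21 528 281 mm⁴.
Semicircular cap: semicircle r = 52.5, A = 4329.51 mm², y = 157.282 mm, Ī = 833 814 mm⁴.
Centroid: ȳ = ΣA·y / ΣA = 88.5063 mm.
Transfer each piece to the centroidal x-axis using Ī + A·d² with d = y − 88.5063:
  rectangular body: d = -21.0063 mm → contributes +27 783 184 mm⁴
  semicircular cap: d = 68.7754 mm → contributes +21 312 644 mm⁴
Total I = 49 095 828 mm⁴.

I_x ≈ 4.910 × 10⁷ mm⁴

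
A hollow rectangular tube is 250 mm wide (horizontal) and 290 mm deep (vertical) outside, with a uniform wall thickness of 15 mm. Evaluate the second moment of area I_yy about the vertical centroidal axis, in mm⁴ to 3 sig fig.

I_yy ≈ 1.47 × 10⁸ mm⁴

Treat the section as a set of non-overlapping primitives; coordinates are from the bounding-box lower-left.
Outer rectangle: 250 × 290, A = 72 500 mm², x = 125 mm, Ī = 377 604 167 mm⁴.
Inner void (subtracted): 220 × 260, A = 57 200 mm², x = 125 mm, Ī = 230 706 667 mm⁴.
By symmetry the centroid is at mid-width, x̄ = 125 mm.
All pieces are centred on the vertical centroidal axis, so I = ΣĪ (holes subtracted) = 146 897 500 mm⁴.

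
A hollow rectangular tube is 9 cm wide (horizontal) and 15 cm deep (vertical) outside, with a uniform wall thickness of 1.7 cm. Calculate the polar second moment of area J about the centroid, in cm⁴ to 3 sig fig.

J ≈ 2540 cm⁴

Split into non-overlapping primitives; take the origin at the lower-left of the bounding box.
Outer rectangle: 9 × 15, A = 135 cm², y = 7.5 cm, Ī = 2531.3 cm⁴.
Inner void (subtracted): 5.6 × 11.6, A = 64.96 cm², y = 7.5 cm, Ī = 728.42 cm⁴.
By symmetry the centroid is at mid-height, ȳ = 7.5 cm.
All pieces are centred on the centroidal x-axis, so I = ΣĪ (holes subtracted) = 1802.8 cm⁴.
Repeating about the centroidal y-axis gives I_y = 741.49 cm⁴.
Polar second moment: J = I_x + I_y = 2544.3 cm⁴.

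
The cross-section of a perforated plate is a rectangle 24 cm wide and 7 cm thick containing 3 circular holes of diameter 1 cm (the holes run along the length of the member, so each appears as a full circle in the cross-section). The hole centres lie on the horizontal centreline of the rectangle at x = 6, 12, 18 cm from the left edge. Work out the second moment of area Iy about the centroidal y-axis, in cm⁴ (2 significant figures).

Iy ≈ 8000 cm⁴

Split into non-overlapping primitives; take the origin at the lower-left of the bounding box.
Plate: 24 × 7, A = 168 cm², x = 12 cm, Ī = 8 064 cm⁴.
Hole 1 (subtracted): ⌀1, A = 0.7854 cm², x = 6 cm, Ī = 0.04909 cm⁴.
Hole 2 (subtracted): ⌀1, A = 0.7854 cm², x = 12 cm, Ī = 0.04909 cm⁴.
Hole 3 (subtracted): ⌀1, A = 0.7854 cm², x = 18 cm, Ī = 0.04909 cm⁴.
By symmetry the centroid is at mid-width, x̄ = 12 cm.
Transfer each piece to the centroidal y-axis using Ī + A·d² with d = x − 12:
  plate: d = 0 cm → contributes +8 064 cm⁴
  hole 1: d = -6 cm → contributes −28.32 cm⁴
  hole 2: d = 0 cm → contributes −0.04909 cm⁴
  hole 3: d = 6 cm → contributes −28.32 cm⁴
Total I = 8 007 cm⁴.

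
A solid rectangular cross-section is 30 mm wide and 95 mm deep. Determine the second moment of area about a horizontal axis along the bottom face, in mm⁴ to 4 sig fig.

I_base ≈ 8.574 × 10⁶ mm⁴

The section: 30 × 95, A = 2 850 mm², y = 47.5 mm, Ī = 2 143 438 mm⁴.
Transfer it to a horizontal axis along the bottom face using Ī + A·d² with d = y − 0:
  the section: d = 47.5 mm → contributes +8 573 750 mm⁴
Total I = 8 573 750 mm⁴.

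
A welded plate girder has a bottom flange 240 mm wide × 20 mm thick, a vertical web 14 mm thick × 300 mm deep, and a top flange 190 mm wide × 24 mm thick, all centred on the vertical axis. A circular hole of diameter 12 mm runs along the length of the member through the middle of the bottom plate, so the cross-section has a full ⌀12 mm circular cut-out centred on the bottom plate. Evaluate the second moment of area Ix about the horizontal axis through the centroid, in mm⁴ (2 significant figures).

Treat the section as a set of non-overlapping primitives; coordinates are from the bounding-box lower-left.
Bottom plate: 240 × 20, A = 4 800 mm², y = 10 mm, Ī = 160 000 mm⁴.
Web plate: 14 × 300, A = 4 200 mm², y = 170 mm, Ī = 31 500 000 mm⁴.
Top plate: 190 × 24, A = 4 560 mm², y = 332 mm, Ī = 218 880 mm⁴.
Hole (subtracted): ⌀12, A = 113.1 mm², y = 10 mm, Ī = 1 018 mm⁴.
Centroid: ȳ = ΣA·y / ΣA = 169.2 mm.
Transfer each piece to the horizontal axis through the centroid using Ī + A·d² with d = y − 169.2:
  bottom plate: d = -159.2 mm → contributes +121 765 757 mm⁴
  web plate: d = 0.8317 mm → contributes +31 502 906 mm⁴
  top plate: d = 162.8 mm → contributes +121 123 532 mm⁴
  hole: d = -159.2 mm → contributes −2 866 286 mm⁴
Total I = 271 525 908 mm⁴.

Ix ≈ 2.7 × 10⁸ mm⁴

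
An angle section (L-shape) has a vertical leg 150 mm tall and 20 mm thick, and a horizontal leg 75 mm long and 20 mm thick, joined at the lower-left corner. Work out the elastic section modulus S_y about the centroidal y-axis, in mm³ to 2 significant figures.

Break the section into simple shapes (no overlaps), measuring from the bottom-left corner of the bounding box.
Vertical leg: 20 × 150, A = 3 000 mm², x = 10 mm, Ī = 100 000 mm⁴.
Horizontal leg (remainder): 55 × 20, A = 1 100 mm², x = 47.5 mm, Ī = 277 292 mm⁴.
Centroid: x̄ = ΣA·x / ΣA = 20.06 mm.
Transfer each piece to the centroidal y-axis using Ī + A·d² with d = x − 20.06:
  vertical leg: d = -10.06 mm → contributes +403 670 mm⁴
  horizontal leg (remainder): d = 27.44 mm → contributes +1 105 482 mm⁴
Total I = 1 509 151 mm⁴.
Extreme fibre distance c = 54.94 mm; S = I/c = 27 470 mm³.

S_y ≈ 2.7 × 10⁴ mm³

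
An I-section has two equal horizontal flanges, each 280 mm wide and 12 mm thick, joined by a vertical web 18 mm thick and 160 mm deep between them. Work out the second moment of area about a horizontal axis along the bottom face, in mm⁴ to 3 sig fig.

I_base ≈ 1.37 × 10⁸ mm⁴

Split into non-overlapping primitives; take the origin at the lower-left of the bounding box.
Bottom flange: 280 × 12, A = 3 360 mm², y = 6 mm, Ī = 40 320 mm⁴.
Web: 18 × 160, A = 2 880 mm², y = 92 mm, Ī = 6 144 000 mm⁴.
Top flange: 280 × 12, A = 3 360 mm², y = 178 mm, Ī = 40 320 mm⁴.
Transfer each piece to a horizontal axis along the bottom face using Ī + A·d² with d = y − 0:
  bottom flange: d = 6 mm → contributes +161 280 mm⁴
  web: d = 92 mm → contributes +30 520 320 mm⁴
  top flange: d = 178 mm → contributes +106 498 560 mm⁴
Total I = 137 180 160 mm⁴.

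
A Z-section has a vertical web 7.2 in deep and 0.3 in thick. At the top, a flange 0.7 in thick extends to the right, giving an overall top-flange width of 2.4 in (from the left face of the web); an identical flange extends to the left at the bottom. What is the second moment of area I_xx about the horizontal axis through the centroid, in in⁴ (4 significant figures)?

I_xx ≈ 40.51 in⁴

Treat the section as a set of non-overlapping primitives; coordinates are from the bounding-box lower-left.
Web: 0.3 × 7.2, A = 2.16 in², y = 3.6 in, Ī = 9.3312 in⁴.
Top flange (beyond web): 2.1 × 0.7, A = 1.47 in², y = 6.85 in, Ī = 0.060025 in⁴.
Bottom flange (beyond web): 2.1 × 0.7, A = 1.47 in², y = 0.35 in, Ī = 0.060025 in⁴.
Centroid: ȳ = ΣA·y / ΣA = 3.6 in.
Transfer each piece to the horizontal axis through the centroid using Ī + A·d² with d = y − 3.6:
  web: d = 0 in → contributes +9.3312 in⁴
  top flange (beyond web): d = 3.25 in → contributes +15.5869 in⁴
  bottom flange (beyond web): d = -3.25 in → contributes +15.5869 in⁴
Total I = 40.505 in⁴.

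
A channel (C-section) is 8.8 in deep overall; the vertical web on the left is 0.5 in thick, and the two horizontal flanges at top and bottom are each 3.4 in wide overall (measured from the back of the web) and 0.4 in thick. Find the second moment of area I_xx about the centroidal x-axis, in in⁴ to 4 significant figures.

I_xx ≈ 69.35 in⁴

Split into non-overlapping primitives; take the origin at the lower-left of the bounding box.
Web: 0.5 × 8.8, A = 4.4 in², y = 4.4 in, Ī = 28.3947 in⁴.
Top flange (beyond web): 2.9 × 0.4, A = 1.16 in², y = 8.6 in, Ī = 0.0154667 in⁴.
Bottom flange (beyond web): 2.9 × 0.4, A = 1.16 in², y = 0.2 in, Ī = 0.0154667 in⁴.
By symmetry the centroid is at mid-height, ȳ = 4.4 in.
Transfer each piece to the centroidal x-axis using Ī + A·d² with d = y − 4.4:
  web: d = 0 in → contributes +28.3947 in⁴
  top flange (beyond web): d = 4.2 in → contributes +20.4779 in⁴
  bottom flange (beyond web): d = -4.2 in → contributes +20.4779 in⁴
Total I = 69.3504 in⁴.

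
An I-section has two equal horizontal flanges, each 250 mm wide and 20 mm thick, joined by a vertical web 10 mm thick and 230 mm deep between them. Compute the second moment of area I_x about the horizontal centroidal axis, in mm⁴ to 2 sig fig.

I_x ≈ 1.7 × 10⁸ mm⁴

Treat the section as a set of non-overlapping primitives; coordinates are from the bounding-box lower-left.
Bottom flange: 250 × 20, A = 5 000 mm², y = 10 mm, Ī = 166 667 mm⁴.
Web: 10 × 230, A = 2 300 mm², y = 135 mm, Ī = 10 139 167 mm⁴.
Top flange: 250 × 20, A = 5 000 mm², y = 260 mm, Ī = 166 667 mm⁴.
By symmetry the centroid is at mid-height, ȳ = 135 mm.
Transfer each piece to the horizontal centroidal axis using Ī + A·d² with d = y − 135:
  bottom flange: d = -125 mm → contributes +78 291 667 mm⁴
  web: d = 0 mm → contributes +10 139 167 mm⁴
  top flange: d = 125 mm → contributes +78 291 667 mm⁴
Total I = 166 722 500 mm⁴.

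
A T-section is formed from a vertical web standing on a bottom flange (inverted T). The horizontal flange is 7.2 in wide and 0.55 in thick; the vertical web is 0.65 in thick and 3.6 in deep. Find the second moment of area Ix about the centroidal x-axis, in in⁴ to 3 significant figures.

Treat the section as a set of non-overlapping primitives; coordinates are from the bounding-box lower-left.
Flange: 7.2 × 0.55, A = 3.96 in², y = 0.275 in, Ī = 0.099825 in⁴.
Web: 0.65 × 3.6, A = 2.34 in², y = 2.35 in, Ī = 2.5272 in⁴.
Centroid: ȳ = ΣA·y / ΣA = 1.0457 in.
Transfer each piece to the centroidal x-axis using Ī + A·d² with d = y − 1.0457:
  flange: d = -0.77071 in → contributes +2.4521 in⁴
  web: d = 1.3043 in → contributes +6.5079 in⁴
Total I = 8.96 in⁴.

Ix ≈ 8.96 in⁴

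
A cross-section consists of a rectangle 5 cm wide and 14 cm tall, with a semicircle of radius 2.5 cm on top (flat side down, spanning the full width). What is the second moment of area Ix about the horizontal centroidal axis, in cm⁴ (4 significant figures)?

Break the section into simple shapes (no overlaps), measuring from the bottom-left corner of the bounding box.
Rectangular body: 5 × 14, A = 70 cm², y = 7 cm, Ī = 1143.33 cm⁴.
Semicircular cap: semicircle r = 2.5, A = 9.81748 cm², y = 15.061 cm, Ī = 4.28738 cm⁴.
Centroid: ȳ = ΣA·y / ΣA = 7.9915 cm.
Transfer each piece to the horizontal centroidal axis using Ī + A·d² with d = y − 7.9915:
  rectangular body: d = -0.9915 cm → contributes +1212.15 cm⁴
  semicircular cap: d = 7.06953 cm → contributes +494.948 cm⁴
Total I = 1707.1 cm⁴.

Ix ≈ 1707 cm⁴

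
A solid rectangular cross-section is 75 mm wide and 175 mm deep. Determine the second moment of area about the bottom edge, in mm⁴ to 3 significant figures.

I_base ≈ 1.34 × 10⁸ mm⁴

The section: 75 × 175, A = 13 125 mm², y = 87.5 mm, Ī = 33 496 094 mm⁴.
Transfer it to the base of the section using Ī + A·d² with d = y − 0:
  the section: d = 87.5 mm → contributes +133 984 375 mm⁴
Total I = 133 984 375 mm⁴.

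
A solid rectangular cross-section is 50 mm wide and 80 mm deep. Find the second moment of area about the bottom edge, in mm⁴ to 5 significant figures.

The section: 50 × 80, A = 4 000 mm², y = 40 mm, Ī = 2 133 333 mm⁴.
Transfer it to the base of the section using Ī + A·d² with d = y − 0:
  the section: d = 40 mm → contributes +8 533 333 mm⁴
Total I = 8 533 333 mm⁴.

I_base ≈ 8.5333 × 10⁶ mm⁴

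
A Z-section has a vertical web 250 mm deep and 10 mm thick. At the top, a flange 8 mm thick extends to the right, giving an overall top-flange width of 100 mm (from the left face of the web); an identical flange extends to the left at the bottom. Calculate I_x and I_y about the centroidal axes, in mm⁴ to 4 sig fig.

I_x ≈ 3.411 × 10⁷ mm⁴, I_y ≈ 4.593 × 10⁶ mm⁴

Treat the section as a set of non-overlapping primitives; coordinates are from the bounding-box lower-left.
Web: 10 × 250, A = 2 500 mm², y = 125 mm, Ī = 13 020 833 mm⁴.
Top flange (beyond web): 90 × 8, A = 720 mm², y = 246 mm, Ī = 3 840 mm⁴.
Bottom flange (beyond web): 90 × 8, A = 720 mm², y = 4 mm, Ī = 3 840 mm⁴.
Centroid: ȳ = ΣA·y / ΣA = 125 mm.
Transfer each piece to the centroidal x-axis using Ī + A·d² with d = y − 125:
  web: d = 0 mm → contributes +13 020 833 mm⁴
  top flange (beyond web): d = 121 mm → contributes +10 545 360 mm⁴
  bottom flange (beyond web): d = -121 mm → contributes +10 545 360 mm⁴
Total I = 34 111 553 mm⁴.
For the y-axis: x̄ = 95 mm.
Repeating about the centroidal y-axis gives I_y = 4 592 833 mm⁴.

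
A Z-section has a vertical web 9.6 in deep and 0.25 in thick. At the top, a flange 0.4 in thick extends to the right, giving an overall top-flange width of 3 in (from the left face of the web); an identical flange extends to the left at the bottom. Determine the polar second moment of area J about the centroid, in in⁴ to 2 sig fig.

J ≈ 71 in⁴

Treat the section as a set of non-overlapping primitives; coordinates are from the bounding-box lower-left.
Web: 0.25 × 9.6, A = 2.4 in², y = 4.8 in, Ī = 18.43 in⁴.
Top flange (beyond web): 2.75 × 0.4, A = 1.1 in², y = 9.4 in, Ī = 0.01467 in⁴.
Bottom flange (beyond web): 2.75 × 0.4, A = 1.1 in², y = 0.2 in, Ī = 0.01467 in⁴.
Centroid: ȳ = ΣA·y / ΣA = 4.8 in.
Transfer each piece to the centroidal x-axis using Ī + A·d² with d = y − 4.8:
  web: d = 0 in → contributes +18.43 in⁴
  top flange (beyond web): d = 4.6 in → contributes +23.29 in⁴
  bottom flange (beyond web): d = -4.6 in → contributes +23.29 in⁴
Total I = 65.01 in⁴.
For the y-axis: x̄ = 2.875 in.
Repeating about the centroidal y-axis gives I_y = 6.349 in⁴.
Polar second moment: J = I_x + I_y = 71.36 in⁴.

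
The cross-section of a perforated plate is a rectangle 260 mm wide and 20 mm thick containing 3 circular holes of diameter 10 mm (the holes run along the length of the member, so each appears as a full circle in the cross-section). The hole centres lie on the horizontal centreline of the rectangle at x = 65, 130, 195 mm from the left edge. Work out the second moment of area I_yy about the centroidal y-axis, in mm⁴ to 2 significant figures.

I_yy ≈ 2.9 × 10⁷ mm⁴

Break the section into simple shapes (no overlaps), measuring from the bottom-left corner of the bounding box.
Plate: 260 × 20, A = 5 200 mm², x = 130 mm, Ī = 29 293 333 mm⁴.
Hole 1 (subtracted): ⌀10, A = 78.54 mm², x = 65 mm, Ī = 490.9 mm⁴.
Hole 2 (subtracted): ⌀10, A = 78.54 mm², x = 130 mm, Ī = 490.9 mm⁴.
Hole 3 (subtracted): ⌀10, A = 78.54 mm², x = 195 mm, Ī = 490.9 mm⁴.
By symmetry the centroid is at mid-width, x̄ = 130 mm.
Transfer each piece to the centroidal y-axis using Ī + A·d² with d = x − 130:
  plate: d = 0 mm → contributes +29 293 333 mm⁴
  hole 1: d = -65 mm → contributes −332 322 mm⁴
  hole 2: d = 0 mm → contributes −490.9 mm⁴
  hole 3: d = 65 mm → contributes −332 322 mm⁴
Total I = 28 628 199 mm⁴.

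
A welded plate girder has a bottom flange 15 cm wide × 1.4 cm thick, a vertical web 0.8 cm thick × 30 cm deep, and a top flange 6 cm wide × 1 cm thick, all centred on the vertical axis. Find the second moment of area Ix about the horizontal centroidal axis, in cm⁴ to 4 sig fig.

Break the section into simple shapes (no overlaps), measuring from the bottom-left corner of the bounding box.
Bottom plate: 15 × 1.4, A = 21 cm², y = 0.7 cm, Ī = 3.43 cm⁴.
Web plate: 0.8 × 30, A = 24 cm², y = 16.4 cm, Ī = 1 800 cm⁴.
Top plate: 6 × 1, A = 6 cm², y = 31.9 cm, Ī = 0.5 cm⁴.
Centroid: ȳ = ΣA·y / ΣA = 11.7588 cm.
Transfer each piece to the horizontal centroidal axis using Ī + A·d² with d = y − 11.7588:
  bottom plate: d = -11.0588 cm → contributes +2571.68 cm⁴
  web plate: d = 4.64118 cm → contributes +2316.97 cm⁴
  top plate: d = 20.1412 cm → contributes +2434.5 cm⁴
Total I = 7323.15 cm⁴.

Ix ≈ 7323 cm⁴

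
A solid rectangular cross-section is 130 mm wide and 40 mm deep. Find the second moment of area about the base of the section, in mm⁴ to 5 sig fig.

The section: 130 × 40, A = 5 200 mm², y = 20 mm, Ī = 693333.3 mm⁴.
Transfer it to the base of the section using Ī + A·d² with d = y − 0:
  the section: d = 20 mm → contributes +2 773 333 mm⁴
Total I = 2 773 333 mm⁴.

I_base ≈ 2.7733 × 10⁶ mm⁴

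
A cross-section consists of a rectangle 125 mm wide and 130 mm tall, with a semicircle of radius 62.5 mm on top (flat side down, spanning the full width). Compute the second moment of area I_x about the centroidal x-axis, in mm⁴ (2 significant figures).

I_x ≈ 6.2 × 10⁷ mm⁴

Break the section into simple shapes (no overlaps), measuring from the bottom-left corner of the bounding box.
Rectangular body: 125 × 130, A = 16 250 mm², y = 65 mm, Ī = 22 885 417 mm⁴.
Semicircular cap: semicircle r = 62.5, A = 6 136 mm², y = 156.5 mm, Ī = 1 674 758 mm⁴.
Centroid: ȳ = ΣA·y / ΣA = 90.09 mm.
Transfer each piece to the centroidal x-axis using Ī + A·d² with d = y − 90.09:
  rectangular body: d = -25.09 mm → contributes +33 112 469 mm⁴
  semicircular cap: d = 66.44 mm → contributes +28 759 451 mm⁴
Total I = 61 871 920 mm⁴.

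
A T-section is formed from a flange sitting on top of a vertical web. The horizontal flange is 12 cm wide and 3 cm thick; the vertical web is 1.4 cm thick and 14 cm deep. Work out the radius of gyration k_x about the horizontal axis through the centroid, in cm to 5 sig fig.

Break the section into simple shapes (no overlaps), measuring from the bottom-left corner of the bounding box.
Flange: 12 × 3, A = 36 cm², y = 15.5 cm, Ī = 27 cm⁴.
Web: 1.4 × 14, A = 19.6 cm², y = 7 cm, Ī = 320.1333 cm⁴.
Centroid: ȳ = ΣA·y / ΣA = 12.5036 cm.
Transfer each piece to the horizontal axis through the centroid using Ī + A·d² with d = y − 12.5036:
  flange: d = 2.996403 cm → contributes +350.2235 cm⁴
  web: d = -5.503597 cm → contributes +913.8091 cm⁴
Total I = 1264.033 cm⁴.
Radius of gyration: k = √(I/A) = √(1264.033 / 55.6) = 4.76806 cm.

k_x ≈ 4.7681 cm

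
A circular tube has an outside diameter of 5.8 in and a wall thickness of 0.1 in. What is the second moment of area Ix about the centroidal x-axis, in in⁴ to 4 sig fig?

Split into non-overlapping primitives; take the origin at the lower-left of the bounding box.
Outer circle: ⌀5.8, A = 26.4208 in², y = 2.9 in, Ī = 55.5497 in⁴.
Bore (subtracted): ⌀5.6, A = 24.6301 in², y = 2.9 in, Ī = 48.275 in⁴.
By symmetry the centroid is at mid-height, ȳ = 2.9 in.
All pieces are centred on the centroidal x-axis, so I = ΣĪ (holes subtracted) = 7.27475 in⁴.

Ix ≈ 7.275 in⁴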